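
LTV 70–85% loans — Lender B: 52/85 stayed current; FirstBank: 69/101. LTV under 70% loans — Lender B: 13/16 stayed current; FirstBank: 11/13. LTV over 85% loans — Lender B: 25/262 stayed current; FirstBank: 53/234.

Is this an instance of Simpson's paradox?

No

LTV 70–85%: Lender B 52/85 = 61.2%, FirstBank 69/101 = 68.3% → FirstBank
LTV under 70%: Lender B 13/16 = 81.2%, FirstBank 11/13 = 84.6% → FirstBank
LTV over 85%: Lender B 25/262 = 9.5%, FirstBank 53/234 = 22.6% → FirstBank
Overall: Lender B 90/363 = 24.8%, FirstBank 133/348 = 38.2% → FirstBank
FirstBank wins overall and in every loan-to-value group — no reversal.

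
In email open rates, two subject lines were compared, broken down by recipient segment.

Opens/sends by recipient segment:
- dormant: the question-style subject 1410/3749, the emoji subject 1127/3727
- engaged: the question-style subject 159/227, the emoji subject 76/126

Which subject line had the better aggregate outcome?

Dormant: the question-style subject 1410/3749 = 37.6%, the emoji subject 1127/3727 = 30.2% → the question-style subject
Engaged: the question-style subject 159/227 = 70.0%, the emoji subject 76/126 = 60.3% → the question-style subject
Overall: the question-style subject 1569/3976 = 39.5%, the emoji subject 1203/3853 = 31.2% → the question-style subject

the question-style subject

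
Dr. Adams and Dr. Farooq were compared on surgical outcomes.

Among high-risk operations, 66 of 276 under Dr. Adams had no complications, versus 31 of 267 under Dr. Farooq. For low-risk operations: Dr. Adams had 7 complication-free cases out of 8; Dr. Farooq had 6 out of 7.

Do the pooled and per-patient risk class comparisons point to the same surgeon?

High-risk: Dr. Adams 66/276 = 23.9%, Dr. Farooq 31/267 = 11.6% → Dr. Adams
Low-risk: Dr. Adams 7/8 = 87.5%, Dr. Farooq 6/7 = 85.7% → Dr. Adams
Overall: Dr. Adams 73/284 = 25.7%, Dr. Farooq 37/274 = 13.5% → Dr. Adams
Dr. Adams wins overall and in every patient risk group — no reversal.

Yes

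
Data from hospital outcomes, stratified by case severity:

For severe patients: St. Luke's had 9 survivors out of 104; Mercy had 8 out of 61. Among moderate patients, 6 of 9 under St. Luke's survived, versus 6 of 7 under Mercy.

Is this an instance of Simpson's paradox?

No

Severe: St. Luke's 9/104 = 8.7%, Mercy 8/61 = 13.1% → Mercy
Moderate: St. Luke's 6/9 = 66.7%, Mercy 6/7 = 85.7% → Mercy
Overall: St. Luke's 15/113 = 13.3%, Mercy 14/68 = 20.6% → Mercy
Mercy wins overall and in every case group — no reversal.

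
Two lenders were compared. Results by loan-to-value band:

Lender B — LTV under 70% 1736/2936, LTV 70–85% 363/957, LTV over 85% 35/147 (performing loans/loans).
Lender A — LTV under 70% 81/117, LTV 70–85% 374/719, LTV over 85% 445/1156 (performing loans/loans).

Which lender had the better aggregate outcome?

LTV under 70%: Lender B 1736/2936 = 59.1%, Lender A 81/117 = 69.2% → Lender A
LTV 70–85%: Lender B 363/957 = 37.9%, Lender A 374/719 = 52.0% → Lender A
LTV over 85%: Lender B 35/147 = 23.8%, Lender A 445/1156 = 38.5% → Lender A
Overall: Lender B 2134/4040 = 52.8%, Lender A 900/1992 = 45.2% → Lender B
(Lender A wins every loan-to-value group but Lender B wins overall — Lender A's loans skew toward the low-rate LTV over 85% group.)

Lender B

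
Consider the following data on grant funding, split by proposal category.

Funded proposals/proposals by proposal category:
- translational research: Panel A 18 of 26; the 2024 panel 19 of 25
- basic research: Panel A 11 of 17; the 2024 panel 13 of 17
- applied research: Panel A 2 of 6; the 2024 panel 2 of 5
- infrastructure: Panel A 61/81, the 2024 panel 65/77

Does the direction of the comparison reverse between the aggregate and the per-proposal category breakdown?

No

Translational research: Panel A 18/26 = 69.2%, the 2024 panel 19/25 = 76.0% → the 2024 panel
Basic research: Panel A 11/17 = 64.7%, the 2024 panel 13/17 = 76.5% → the 2024 panel
Applied research: Panel A 2/6 = 33.3%, the 2024 panel 2/5 = 40.0% → the 2024 panel
Infrastructure: Panel A 61/81 = 75.3%, the 2024 panel 65/77 = 84.4% → the 2024 panel
Overall: Panel A 92/130 = 70.8%, the 2024 panel 99/124 = 79.8% → the 2024 panel
The 2024 panel wins overall and in every proposal group — no reversal.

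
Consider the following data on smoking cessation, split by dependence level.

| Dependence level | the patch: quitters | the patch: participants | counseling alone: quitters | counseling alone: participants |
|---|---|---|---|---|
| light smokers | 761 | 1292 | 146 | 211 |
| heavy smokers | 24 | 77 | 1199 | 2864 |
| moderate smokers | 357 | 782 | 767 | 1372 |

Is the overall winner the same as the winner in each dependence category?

Light smokers: the patch 761/1292 = 58.9%, counseling alone 146/211 = 69.2% → counseling alone
Heavy smokers: the patch 24/77 = 31.2%, counseling alone 1199/2864 = 41.9% → counseling alone
Moderate smokers: the patch 357/782 = 45.7%, counseling alone 767/1372 = 55.9% → counseling alone
Overall: the patch 1142/2151 = 53.1%, counseling alone 2112/4447 = 47.5% → the patch
Counseling alone wins each dependence group but the patch wins overall — the comparison reverses. Counseling alone's participants skew toward heavy smokers, which has a lower base rate.

No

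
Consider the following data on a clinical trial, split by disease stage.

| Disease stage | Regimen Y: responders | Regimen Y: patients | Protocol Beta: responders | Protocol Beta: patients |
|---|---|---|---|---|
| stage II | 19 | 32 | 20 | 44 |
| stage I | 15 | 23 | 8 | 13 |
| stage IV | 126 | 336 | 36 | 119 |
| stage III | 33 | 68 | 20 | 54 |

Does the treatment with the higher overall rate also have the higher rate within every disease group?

Yes

Stage II: Regimen Y 19/32 = 59.4%, Protocol Beta 20/44 = 45.5% → Regimen Y
Stage I: Regimen Y 15/23 = 65.2%, Protocol Beta 8/13 = 61.5% → Regimen Y
Stage IV: Regimen Y 126/336 = 37.5%, Protocol Beta 36/119 = 30.3% → Regimen Y
Stage III: Regimen Y 33/68 = 48.5%, Protocol Beta 20/54 = 37.0% → Regimen Y
Overall: Regimen Y 193/459 = 42.0%, Protocol Beta 84/230 = 36.5% → Regimen Y
Regimen Y wins overall and in every disease group — no reversal.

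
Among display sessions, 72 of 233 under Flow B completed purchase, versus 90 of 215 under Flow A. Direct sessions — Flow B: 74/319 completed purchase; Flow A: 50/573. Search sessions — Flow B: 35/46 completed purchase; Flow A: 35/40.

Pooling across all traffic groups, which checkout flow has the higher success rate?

Display: Flow B 72/233 = 30.9%, Flow A 90/215 = 41.9% → Flow A
Direct: Flow B 74/319 = 23.2%, Flow A 50/573 = 8.7% → Flow B
Search: Flow B 35/46 = 76.1%, Flow A 35/40 = 87.5% → Flow A
Overall: Flow B 181/598 = 30.3%, Flow A 175/828 = 21.1% → Flow B
(Neither sweeps every traffic group, but Flow B has the higher pooled rate.)

Flow B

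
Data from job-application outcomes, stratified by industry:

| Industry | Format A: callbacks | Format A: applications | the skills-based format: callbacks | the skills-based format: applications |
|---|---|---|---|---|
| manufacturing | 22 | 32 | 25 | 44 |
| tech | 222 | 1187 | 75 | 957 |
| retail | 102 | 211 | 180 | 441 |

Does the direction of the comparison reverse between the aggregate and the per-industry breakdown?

No

Manufacturing: Format A 22/32 = 68.8%, the skills-based format 25/44 = 56.8% → Format A
Tech: Format A 222/1187 = 18.7%, the skills-based format 75/957 = 7.8% → Format A
Retail: Format A 102/211 = 48.3%, the skills-based format 180/441 = 40.8% → Format A
Overall: Format A 346/1430 = 24.2%, the skills-based format 280/1442 = 19.4% → Format A
Format A wins overall and in every industry group — no reversal.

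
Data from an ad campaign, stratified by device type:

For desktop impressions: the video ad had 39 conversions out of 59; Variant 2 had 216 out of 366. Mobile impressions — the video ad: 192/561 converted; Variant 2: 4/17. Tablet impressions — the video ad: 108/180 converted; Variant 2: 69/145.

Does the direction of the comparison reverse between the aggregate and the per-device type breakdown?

Yes

Desktop: the video ad 39/59 = 66.1%, Variant 2 216/366 = 59.0% → the video ad
Mobile: the video ad 192/561 = 34.2%, Variant 2 4/17 = 23.5% → the video ad
Tablet: the video ad 108/180 = 60.0%, Variant 2 69/145 = 47.6% → the video ad
Overall: the video ad 339/800 = 42.4%, Variant 2 289/528 = 54.7% → Variant 2
The video ad wins each device group but Variant 2 wins overall — the comparison reverses. The video ad's impressions skew toward mobile, which has a lower base rate.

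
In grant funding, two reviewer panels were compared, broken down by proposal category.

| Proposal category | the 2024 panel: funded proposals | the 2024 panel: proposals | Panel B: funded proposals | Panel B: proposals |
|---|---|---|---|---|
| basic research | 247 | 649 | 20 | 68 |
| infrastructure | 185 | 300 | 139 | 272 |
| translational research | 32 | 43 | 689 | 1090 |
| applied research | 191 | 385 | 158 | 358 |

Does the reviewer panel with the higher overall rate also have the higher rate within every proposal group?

No

Basic research: the 2024 panel 247/649 = 38.1%, Panel B 20/68 = 29.4% → the 2024 panel
Infrastructure: the 2024 panel 185/300 = 61.7%, Panel B 139/272 = 51.1% → the 2024 panel
Translational research: the 2024 panel 32/43 = 74.4%, Panel B 689/1090 = 63.2% → the 2024 panel
Applied research: the 2024 panel 191/385 = 49.6%, Panel B 158/358 = 44.1% → the 2024 panel
Overall: the 2024 panel 655/1377 = 47.6%, Panel B 1006/1788 = 56.3% → Panel B
The 2024 panel wins each proposal group but Panel B wins overall — the comparison reverses. The 2024 panel's proposals skew toward basic research, which has a lower base rate.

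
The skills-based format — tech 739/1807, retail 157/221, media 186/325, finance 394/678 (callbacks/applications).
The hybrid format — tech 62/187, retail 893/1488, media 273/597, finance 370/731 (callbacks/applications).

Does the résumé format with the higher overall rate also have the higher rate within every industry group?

Tech: the skills-based format 739/1807 = 40.9%, the hybrid format 62/187 = 33.2% → the skills-based format
Retail: the skills-based format 157/221 = 71.0%, the hybrid format 893/1488 = 60.0% → the skills-based format
Media: the skills-based format 186/325 = 57.2%, the hybrid format 273/597 = 45.7% → the skills-based format
Finance: the skills-based format 394/678 = 58.1%, the hybrid format 370/731 = 50.6% → the skills-based format
Overall: the skills-based format 1476/3031 = 48.7%, the hybrid format 1598/3003 = 53.2% → the hybrid format
The skills-based format wins each industry group but the hybrid format wins overall — the comparison reverses. The skills-based format's applications skew toward tech, which has a lower base rate.

No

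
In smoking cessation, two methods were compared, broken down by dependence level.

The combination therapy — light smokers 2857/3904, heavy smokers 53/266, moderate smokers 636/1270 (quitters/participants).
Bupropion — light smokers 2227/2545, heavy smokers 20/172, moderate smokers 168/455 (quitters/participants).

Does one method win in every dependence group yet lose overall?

No

Light smokers: the combination therapy 2857/3904 = 73.2%, bupropion 2227/2545 = 87.5% → bupropion
Heavy smokers: the combination therapy 53/266 = 19.9%, bupropion 20/172 = 11.6% → the combination therapy
Moderate smokers: the combination therapy 636/1270 = 50.1%, bupropion 168/455 = 36.9% → the combination therapy
Overall: the combination therapy 3546/5440 = 65.2%, bupropion 2415/3172 = 76.1% → bupropion
Neither sweeps: the combination therapy wins 2 of 3 groups, bupropion wins 1. Bupropion wins overall but not every group — no Simpson reversal.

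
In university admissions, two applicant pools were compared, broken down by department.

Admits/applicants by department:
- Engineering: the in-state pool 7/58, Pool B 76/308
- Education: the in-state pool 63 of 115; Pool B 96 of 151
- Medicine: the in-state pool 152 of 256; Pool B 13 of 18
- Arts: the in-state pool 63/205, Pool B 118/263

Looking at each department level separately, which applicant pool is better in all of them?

Engineering: the in-state pool 7/58 = 12.1%, Pool B 76/308 = 24.7% → Pool B
Education: the in-state pool 63/115 = 54.8%, Pool B 96/151 = 63.6% → Pool B
Medicine: the in-state pool 152/256 = 59.4%, Pool B 13/18 = 72.2% → Pool B
Arts: the in-state pool 63/205 = 30.7%, Pool B 118/263 = 44.9% → Pool B
Pool B has the higher rate in all 4 groups.

Pool B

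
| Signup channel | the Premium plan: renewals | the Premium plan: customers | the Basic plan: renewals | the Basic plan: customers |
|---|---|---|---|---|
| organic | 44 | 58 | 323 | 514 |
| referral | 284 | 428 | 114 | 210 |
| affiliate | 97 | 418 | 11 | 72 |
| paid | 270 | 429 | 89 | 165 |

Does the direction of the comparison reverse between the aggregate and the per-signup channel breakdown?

Yes

Organic: the Premium plan 44/58 = 75.9%, the Basic plan 323/514 = 62.8% → the Premium plan
Referral: the Premium plan 284/428 = 66.4%, the Basic plan 114/210 = 54.3% → the Premium plan
Affiliate: the Premium plan 97/418 = 23.2%, the Basic plan 11/72 = 15.3% → the Premium plan
Paid: the Premium plan 270/429 = 62.9%, the Basic plan 89/165 = 53.9% → the Premium plan
Overall: the Premium plan 695/1333 = 52.1%, the Basic plan 537/961 = 55.9% → the Basic plan
The Premium plan wins each signup group but the Basic plan wins overall — the comparison reverses. The Premium plan's customers skew toward affiliate, which has a lower base rate.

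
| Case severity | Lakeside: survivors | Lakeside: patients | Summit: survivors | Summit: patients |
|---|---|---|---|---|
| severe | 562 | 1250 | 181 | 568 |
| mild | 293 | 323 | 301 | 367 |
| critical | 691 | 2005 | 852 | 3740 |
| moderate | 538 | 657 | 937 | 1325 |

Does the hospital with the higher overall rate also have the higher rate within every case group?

Severe: Lakeside 562/1250 = 45.0%, Summit 181/568 = 31.9% → Lakeside
Mild: Lakeside 293/323 = 90.7%, Summit 301/367 = 82.0% → Lakeside
Critical: Lakeside 691/2005 = 34.5%, Summit 852/3740 = 22.8% → Lakeside
Moderate: Lakeside 538/657 = 81.9%, Summit 937/1325 = 70.7% → Lakeside
Overall: Lakeside 2084/4235 = 49.2%, Summit 2271/6000 = 37.9% → Lakeside
Lakeside wins overall and in every case group — no reversal.

Yes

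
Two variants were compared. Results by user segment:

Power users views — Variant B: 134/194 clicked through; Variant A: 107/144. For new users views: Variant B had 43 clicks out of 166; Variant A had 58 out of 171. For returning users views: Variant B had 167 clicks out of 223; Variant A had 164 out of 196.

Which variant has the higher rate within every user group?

Variant A

Power users: Variant B 134/194 = 69.1%, Variant A 107/144 = 74.3% → Variant A
New users: Variant B 43/166 = 25.9%, Variant A 58/171 = 33.9% → Variant A
Returning users: Variant B 167/223 = 74.9%, Variant A 164/196 = 83.7% → Variant A
Variant A has the higher rate in all 3 groups.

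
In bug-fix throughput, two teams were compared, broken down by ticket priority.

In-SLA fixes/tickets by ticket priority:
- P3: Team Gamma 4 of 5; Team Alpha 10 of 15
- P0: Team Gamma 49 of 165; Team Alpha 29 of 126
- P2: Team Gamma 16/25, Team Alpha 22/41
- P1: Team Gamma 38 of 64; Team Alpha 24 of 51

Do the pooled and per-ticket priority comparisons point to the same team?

Yes

P3: Team Gamma 4/5 = 80.0%, Team Alpha 10/15 = 66.7% → Team Gamma
P0: Team Gamma 49/165 = 29.7%, Team Alpha 29/126 = 23.0% → Team Gamma
P2: Team Gamma 16/25 = 64.0%, Team Alpha 22/41 = 53.7% → Team Gamma
P1: Team Gamma 38/64 = 59.4%, Team Alpha 24/51 = 47.1% → Team Gamma
Overall: Team Gamma 107/259 = 41.3%, Team Alpha 85/233 = 36.5% → Team Gamma
Team Gamma wins overall and in every ticket group — no reversal.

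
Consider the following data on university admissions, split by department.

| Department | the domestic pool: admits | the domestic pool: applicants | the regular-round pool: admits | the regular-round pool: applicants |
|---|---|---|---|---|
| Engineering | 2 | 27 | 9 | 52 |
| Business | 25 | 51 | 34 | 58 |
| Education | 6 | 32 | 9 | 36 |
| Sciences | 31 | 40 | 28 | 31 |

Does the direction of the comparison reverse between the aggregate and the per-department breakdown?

Engineering: the domestic pool 2/27 = 7.4%, the regular-round pool 9/52 = 17.3% → the regular-round pool
Business: the domestic pool 25/51 = 49.0%, the regular-round pool 34/58 = 58.6% → the regular-round pool
Education: the domestic pool 6/32 = 18.8%, the regular-round pool 9/36 = 25.0% → the regular-round pool
Sciences: the domestic pool 31/40 = 77.5%, the regular-round pool 28/31 = 90.3% → the regular-round pool
Overall: the domestic pool 64/150 = 42.7%, the regular-round pool 80/177 = 45.2% → the regular-round pool
The regular-round pool wins overall and in every department group — no reversal.

No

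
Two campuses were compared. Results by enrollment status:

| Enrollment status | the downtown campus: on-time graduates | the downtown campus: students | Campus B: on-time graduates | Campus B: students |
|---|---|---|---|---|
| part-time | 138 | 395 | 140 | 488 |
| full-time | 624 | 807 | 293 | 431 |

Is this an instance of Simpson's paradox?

No

Part-time: the downtown campus 138/395 = 34.9%, Campus B 140/488 = 28.7% → the downtown campus
Full-time: the downtown campus 624/807 = 77.3%, Campus B 293/431 = 68.0% → the downtown campus
Overall: the downtown campus 762/1202 = 63.4%, Campus B 433/919 = 47.1% → the downtown campus
The downtown campus wins overall and in every enrollment group — no reversal.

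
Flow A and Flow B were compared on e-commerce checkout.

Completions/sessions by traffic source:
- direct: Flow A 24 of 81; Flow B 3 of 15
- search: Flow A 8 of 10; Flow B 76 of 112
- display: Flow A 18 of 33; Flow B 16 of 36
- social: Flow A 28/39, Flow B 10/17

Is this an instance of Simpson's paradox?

Yes

Direct: Flow A 24/81 = 29.6%, Flow B 3/15 = 20.0% → Flow A
Search: Flow A 8/10 = 80.0%, Flow B 76/112 = 67.9% → Flow A
Display: Flow A 18/33 = 54.5%, Flow B 16/36 = 44.4% → Flow A
Social: Flow A 28/39 = 71.8%, Flow B 10/17 = 58.8% → Flow A
Overall: Flow A 78/163 = 47.9%, Flow B 105/180 = 58.3% → Flow B
Flow A wins each traffic group but Flow B wins overall — the comparison reverses. Flow A's sessions skew toward direct, which has a lower base rate.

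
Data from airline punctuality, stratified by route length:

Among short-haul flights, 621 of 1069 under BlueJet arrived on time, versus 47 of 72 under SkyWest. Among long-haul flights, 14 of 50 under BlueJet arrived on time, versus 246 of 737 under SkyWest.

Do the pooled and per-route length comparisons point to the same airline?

Short-haul: BlueJet 621/1069 = 58.1%, SkyWest 47/72 = 65.3% → SkyWest
Long-haul: BlueJet 14/50 = 28.0%, SkyWest 246/737 = 33.4% → SkyWest
Overall: BlueJet 635/1119 = 56.7%, SkyWest 293/809 = 36.2% → BlueJet
SkyWest wins each route group but BlueJet wins overall — the comparison reverses. SkyWest's flights skew toward long-haul, which has a lower base rate.

No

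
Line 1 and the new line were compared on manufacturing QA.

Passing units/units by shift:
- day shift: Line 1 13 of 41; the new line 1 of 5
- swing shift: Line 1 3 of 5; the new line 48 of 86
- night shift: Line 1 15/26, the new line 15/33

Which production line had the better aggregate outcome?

Day shift: Line 1 13/41 = 31.7%, the new line 1/5 = 20.0% → Line 1
Swing shift: Line 1 3/5 = 60.0%, the new line 48/86 = 55.8% → Line 1
Night shift: Line 1 15/26 = 57.7%, the new line 15/33 = 45.5% → Line 1
Overall: Line 1 31/72 = 43.1%, the new line 64/124 = 51.6% → the new line
(Line 1 wins every shift group but the new line wins overall — Line 1's units skew toward the low-rate day shift group.)

the new line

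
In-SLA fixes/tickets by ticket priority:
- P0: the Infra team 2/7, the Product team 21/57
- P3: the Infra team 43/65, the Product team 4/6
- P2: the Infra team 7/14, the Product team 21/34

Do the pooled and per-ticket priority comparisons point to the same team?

No

P0: the Infra team 2/7 = 28.6%, the Product team 21/57 = 36.8% → the Product team
P3: the Infra team 43/65 = 66.2%, the Product team 4/6 = 66.7% → the Product team
P2: the Infra team 7/14 = 50.0%, the Product team 21/34 = 61.8% → the Product team
Overall: the Infra team 52/86 = 60.5%, the Product team 46/97 = 47.4% → the Infra team
The Product team wins each ticket group but the Infra team wins overall — the comparison reverses. The Product team's tickets skew toward P0, which has a lower base rate.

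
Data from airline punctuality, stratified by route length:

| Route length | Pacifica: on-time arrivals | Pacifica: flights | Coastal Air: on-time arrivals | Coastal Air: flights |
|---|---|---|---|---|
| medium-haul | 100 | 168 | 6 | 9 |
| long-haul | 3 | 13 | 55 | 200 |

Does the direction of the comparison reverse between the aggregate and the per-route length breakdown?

Medium-haul: Pacifica 100/168 = 59.5%, Coastal Air 6/9 = 66.7% → Coastal Air
Long-haul: Pacifica 3/13 = 23.1%, Coastal Air 55/200 = 27.5% → Coastal Air
Overall: Pacifica 103/181 = 56.9%, Coastal Air 61/209 = 29.2% → Pacifica
Coastal Air wins each route group but Pacifica wins overall — the comparison reverses. Coastal Air's flights skew toward long-haul, which has a lower base rate.

Yes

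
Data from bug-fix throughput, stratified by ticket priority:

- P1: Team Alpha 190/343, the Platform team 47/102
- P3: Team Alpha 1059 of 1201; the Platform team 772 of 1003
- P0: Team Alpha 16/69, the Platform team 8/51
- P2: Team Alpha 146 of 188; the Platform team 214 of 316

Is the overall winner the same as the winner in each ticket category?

P1: Team Alpha 190/343 = 55.4%, the Platform team 47/102 = 46.1% → Team Alpha
P3: Team Alpha 1059/1201 = 88.2%, the Platform team 772/1003 = 77.0% → Team Alpha
P0: Team Alpha 16/69 = 23.2%, the Platform team 8/51 = 15.7% → Team Alpha
P2: Team Alpha 146/188 = 77.7%, the Platform team 214/316 = 67.7% → Team Alpha
Overall: Team Alpha 1411/1801 = 78.3%, the Platform team 1041/1472 = 70.7% → Team Alpha
Team Alpha wins overall and in every ticket group — no reversal.

Yes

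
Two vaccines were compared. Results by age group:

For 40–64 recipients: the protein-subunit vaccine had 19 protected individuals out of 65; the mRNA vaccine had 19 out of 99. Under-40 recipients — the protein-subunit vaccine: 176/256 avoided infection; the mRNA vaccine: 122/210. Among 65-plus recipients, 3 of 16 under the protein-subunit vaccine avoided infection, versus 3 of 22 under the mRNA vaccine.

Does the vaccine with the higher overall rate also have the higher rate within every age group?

Yes

40–64: the protein-subunit vaccine 19/65 = 29.2%, the mRNA vaccine 19/99 = 19.2% → the protein-subunit vaccine
Under-40: the protein-subunit vaccine 176/256 = 68.8%, the mRNA vaccine 122/210 = 58.1% → the protein-subunit vaccine
65-plus: the protein-subunit vaccine 3/16 = 18.8%, the mRNA vaccine 3/22 = 13.6% → the protein-subunit vaccine
Overall: the protein-subunit vaccine 198/337 = 58.8%, the mRNA vaccine 144/331 = 43.5% → the protein-subunit vaccine
The protein-subunit vaccine wins overall and in every age group — no reversal.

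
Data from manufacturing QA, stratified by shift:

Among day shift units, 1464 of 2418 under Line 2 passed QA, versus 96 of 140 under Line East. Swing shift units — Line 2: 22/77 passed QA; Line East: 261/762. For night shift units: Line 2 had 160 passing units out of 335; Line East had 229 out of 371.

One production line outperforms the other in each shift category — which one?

Line East

Day shift: Line 2 1464/2418 = 60.5%, Line East 96/140 = 68.6% → Line East
Swing shift: Line 2 22/77 = 28.6%, Line East 261/762 = 34.3% → Line East
Night shift: Line 2 160/335 = 47.8%, Line East 229/371 = 61.7% → Line East
Line East has the higher rate in all 3 groups.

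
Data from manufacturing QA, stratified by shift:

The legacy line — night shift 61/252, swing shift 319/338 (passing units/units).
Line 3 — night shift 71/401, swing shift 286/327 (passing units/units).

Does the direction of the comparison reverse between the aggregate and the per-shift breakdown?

No

Night shift: the legacy line 61/252 = 24.2%, Line 3 71/401 = 17.7% → the legacy line
Swing shift: the legacy line 319/338 = 94.4%, Line 3 286/327 = 87.5% → the legacy line
Overall: the legacy line 380/590 = 64.4%, Line 3 357/728 = 49.0% → the legacy line
The legacy line wins overall and in every shift group — no reversal.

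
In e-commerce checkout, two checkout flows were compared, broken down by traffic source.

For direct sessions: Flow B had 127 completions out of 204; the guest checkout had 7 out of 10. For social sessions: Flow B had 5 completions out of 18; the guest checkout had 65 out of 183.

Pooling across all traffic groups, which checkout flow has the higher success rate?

Flow B

Direct: Flow B 127/204 = 62.3%, the guest checkout 7/10 = 70.0% → the guest checkout
Social: Flow B 5/18 = 27.8%, the guest checkout 65/183 = 35.5% → the guest checkout
Overall: Flow B 132/222 = 59.5%, the guest checkout 72/193 = 37.3% → Flow B
(The guest checkout wins every traffic group but Flow B wins overall — the guest checkout's sessions skew toward the low-rate social group.)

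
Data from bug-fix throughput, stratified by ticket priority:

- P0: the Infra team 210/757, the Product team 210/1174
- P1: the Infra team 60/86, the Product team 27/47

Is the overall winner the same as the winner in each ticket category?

Yes

P0: the Infra team 210/757 = 27.7%, the Product team 210/1174 = 17.9% → the Infra team
P1: the Infra team 60/86 = 69.8%, the Product team 27/47 = 57.4% → the Infra team
Overall: the Infra team 270/843 = 32.0%, the Product team 237/1221 = 19.4% → the Infra team
The Infra team wins overall and in every ticket group — no reversal.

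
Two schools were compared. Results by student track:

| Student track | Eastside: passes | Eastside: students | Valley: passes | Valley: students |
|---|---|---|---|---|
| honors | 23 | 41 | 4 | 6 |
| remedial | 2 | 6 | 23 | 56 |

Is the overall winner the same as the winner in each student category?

Honors: Eastside 23/41 = 56.1%, Valley 4/6 = 66.7% → Valley
Remedial: Eastside 2/6 = 33.3%, Valley 23/56 = 41.1% → Valley
Overall: Eastside 25/47 = 53.2%, Valley 27/62 = 43.5% → Eastside
Valley wins each student group but Eastside wins overall — the comparison reverses. Valley's students skew toward remedial, which has a lower base rate.

No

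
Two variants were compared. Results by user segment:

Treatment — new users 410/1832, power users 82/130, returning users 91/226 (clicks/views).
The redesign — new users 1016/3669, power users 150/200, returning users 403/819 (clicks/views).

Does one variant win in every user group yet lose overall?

No

New users: Treatment 410/1832 = 22.4%, the redesign 1016/3669 = 27.7% → the redesign
Power users: Treatment 82/130 = 63.1%, the redesign 150/200 = 75.0% → the redesign
Returning users: Treatment 91/226 = 40.3%, the redesign 403/819 = 49.2% → the redesign
Overall: Treatment 583/2188 = 26.6%, the redesign 1569/4688 = 33.5% → the redesign
The redesign wins overall and in every user group — no reversal.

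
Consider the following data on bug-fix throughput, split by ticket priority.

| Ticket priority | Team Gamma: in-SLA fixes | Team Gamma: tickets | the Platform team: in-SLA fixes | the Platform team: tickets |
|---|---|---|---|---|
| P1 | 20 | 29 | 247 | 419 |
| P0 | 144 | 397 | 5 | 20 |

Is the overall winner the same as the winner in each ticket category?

P1: Team Gamma 20/29 = 69.0%, the Platform team 247/419 = 58.9% → Team Gamma
P0: Team Gamma 144/397 = 36.3%, the Platform team 5/20 = 25.0% → Team Gamma
Overall: Team Gamma 164/426 = 38.5%, the Platform team 252/439 = 57.4% → the Platform team
Team Gamma wins each ticket group but the Platform team wins overall — the comparison reverses. Team Gamma's tickets skew toward P0, which has a lower base rate.

No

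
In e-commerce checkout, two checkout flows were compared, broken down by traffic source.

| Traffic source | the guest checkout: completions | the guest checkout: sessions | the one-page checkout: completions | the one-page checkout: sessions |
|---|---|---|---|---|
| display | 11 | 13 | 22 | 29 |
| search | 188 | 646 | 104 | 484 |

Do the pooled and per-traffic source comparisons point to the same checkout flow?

Display: the guest checkout 11/13 = 84.6%, the one-page checkout 22/29 = 75.9% → the guest checkout
Search: the guest checkout 188/646 = 29.1%, the one-page checkout 104/484 = 21.5% → the guest checkout
Overall: the guest checkout 199/659 = 30.2%, the one-page checkout 126/513 = 24.6% → the guest checkout
The guest checkout wins overall and in every traffic group — no reversal.

Yes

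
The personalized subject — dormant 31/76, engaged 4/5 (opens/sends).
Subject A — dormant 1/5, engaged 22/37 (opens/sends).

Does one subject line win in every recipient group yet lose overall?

Yes

Dormant: the personalized subject 31/76 = 40.8%, Subject A 1/5 = 20.0% → the personalized subject
Engaged: the personalized subject 4/5 = 80.0%, Subject A 22/37 = 59.5% → the personalized subject
Overall: the personalized subject 35/81 = 43.2%, Subject A 23/42 = 54.8% → Subject A
The personalized subject wins each recipient group but Subject A wins overall — the comparison reverses. The personalized subject's sends skew toward dormant, which has a lower base rate.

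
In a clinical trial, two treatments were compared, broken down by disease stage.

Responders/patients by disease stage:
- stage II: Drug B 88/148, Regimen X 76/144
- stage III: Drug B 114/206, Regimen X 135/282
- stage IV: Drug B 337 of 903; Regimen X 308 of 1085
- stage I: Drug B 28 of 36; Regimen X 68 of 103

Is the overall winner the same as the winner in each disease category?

Yes

Stage II: Drug B 88/148 = 59.5%, Regimen X 76/144 = 52.8% → Drug B
Stage III: Drug B 114/206 = 55.3%, Regimen X 135/282 = 47.9% → Drug B
Stage IV: Drug B 337/903 = 37.3%, Regimen X 308/1085 = 28.4% → Drug B
Stage I: Drug B 28/36 = 77.8%, Regimen X 68/103 = 66.0% → Drug B
Overall: Drug B 567/1293 = 43.9%, Regimen X 587/1614 = 36.4% → Drug B
Drug B wins overall and in every disease group — no reversal.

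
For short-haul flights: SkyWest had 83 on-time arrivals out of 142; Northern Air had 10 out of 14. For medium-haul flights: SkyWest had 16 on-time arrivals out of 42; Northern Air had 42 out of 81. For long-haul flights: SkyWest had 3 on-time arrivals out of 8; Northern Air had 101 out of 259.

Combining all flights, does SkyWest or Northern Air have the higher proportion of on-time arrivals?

Short-haul: SkyWest 83/142 = 58.5%, Northern Air 10/14 = 71.4% → Northern Air
Medium-haul: SkyWest 16/42 = 38.1%, Northern Air 42/81 = 51.9% → Northern Air
Long-haul: SkyWest 3/8 = 37.5%, Northern Air 101/259 = 39.0% → Northern Air
Overall: SkyWest 102/192 = 53.1%, Northern Air 153/354 = 43.2% → SkyWest
(Northern Air wins every route group but SkyWest wins overall — Northern Air's flights skew toward the low-rate long-haul group.)

SkyWest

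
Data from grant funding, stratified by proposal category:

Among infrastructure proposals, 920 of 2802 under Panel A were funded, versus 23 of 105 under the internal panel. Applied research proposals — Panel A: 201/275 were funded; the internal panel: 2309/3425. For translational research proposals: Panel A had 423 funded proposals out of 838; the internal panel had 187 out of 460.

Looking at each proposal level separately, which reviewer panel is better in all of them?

Panel A

Infrastructure: Panel A 920/2802 = 32.8%, the internal panel 23/105 = 21.9% → Panel A
Applied research: Panel A 201/275 = 73.1%, the internal panel 2309/3425 = 67.4% → Panel A
Translational research: Panel A 423/838 = 50.5%, the internal panel 187/460 = 40.7% → Panel A
Panel A has the higher rate in all 3 groups.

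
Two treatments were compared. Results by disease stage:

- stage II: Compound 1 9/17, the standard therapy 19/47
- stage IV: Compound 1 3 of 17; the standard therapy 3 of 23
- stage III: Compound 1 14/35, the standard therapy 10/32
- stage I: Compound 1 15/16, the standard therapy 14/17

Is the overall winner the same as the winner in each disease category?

Stage II: Compound 1 9/17 = 52.9%, the standard therapy 19/47 = 40.4% → Compound 1
Stage IV: Compound 1 3/17 = 17.6%, the standard therapy 3/23 = 13.0% → Compound 1
Stage III: Compound 1 14/35 = 40.0%, the standard therapy 10/32 = 31.2% → Compound 1
Stage I: Compound 1 15/16 = 93.8%, the standard therapy 14/17 = 82.4% → Compound 1
Overall: Compound 1 41/85 = 48.2%, the standard therapy 46/119 = 38.7% → Compound 1
Compound 1 wins overall and in every disease group — no reversal.

Yes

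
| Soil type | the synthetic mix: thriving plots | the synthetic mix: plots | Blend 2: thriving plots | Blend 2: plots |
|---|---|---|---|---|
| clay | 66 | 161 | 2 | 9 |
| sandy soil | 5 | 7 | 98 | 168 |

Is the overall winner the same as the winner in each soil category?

Clay: the synthetic mix 66/161 = 41.0%, Blend 2 2/9 = 22.2% → the synthetic mix
Sandy soil: the synthetic mix 5/7 = 71.4%, Blend 2 98/168 = 58.3% → the synthetic mix
Overall: the synthetic mix 71/168 = 42.3%, Blend 2 100/177 = 56.5% → Blend 2
The synthetic mix wins each soil group but Blend 2 wins overall — the comparison reverses. The synthetic mix's plots skew toward clay, which has a lower base rate.

No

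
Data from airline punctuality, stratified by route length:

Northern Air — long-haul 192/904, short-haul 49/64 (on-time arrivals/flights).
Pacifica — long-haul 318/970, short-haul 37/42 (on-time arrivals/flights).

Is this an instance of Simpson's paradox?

Long-haul: Northern Air 192/904 = 21.2%, Pacifica 318/970 = 32.8% → Pacifica
Short-haul: Northern Air 49/64 = 76.6%, Pacifica 37/42 = 88.1% → Pacifica
Overall: Northern Air 241/968 = 24.9%, Pacifica 355/1012 = 35.1% → Pacifica
Pacifica wins overall and in every route group — no reversal.

No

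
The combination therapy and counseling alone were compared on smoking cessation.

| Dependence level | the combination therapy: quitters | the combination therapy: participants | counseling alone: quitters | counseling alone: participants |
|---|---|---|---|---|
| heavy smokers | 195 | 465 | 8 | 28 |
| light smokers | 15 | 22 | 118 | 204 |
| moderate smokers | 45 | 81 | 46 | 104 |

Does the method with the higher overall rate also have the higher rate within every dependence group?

No

Heavy smokers: the combination therapy 195/465 = 41.9%, counseling alone 8/28 = 28.6% → the combination therapy
Light smokers: the combination therapy 15/22 = 68.2%, counseling alone 118/204 = 57.8% → the combination therapy
Moderate smokers: the combination therapy 45/81 = 55.6%, counseling alone 46/104 = 44.2% → the combination therapy
Overall: the combination therapy 255/568 = 44.9%, counseling alone 172/336 = 51.2% → counseling alone
The combination therapy wins each dependence group but counseling alone wins overall — the comparison reverses. The combination therapy's participants skew toward heavy smokers, which has a lower base rate.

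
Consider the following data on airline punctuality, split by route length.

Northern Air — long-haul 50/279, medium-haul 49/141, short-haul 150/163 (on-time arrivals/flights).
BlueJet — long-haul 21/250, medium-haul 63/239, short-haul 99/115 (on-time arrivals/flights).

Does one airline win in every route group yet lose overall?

Long-haul: Northern Air 50/279 = 17.9%, BlueJet 21/250 = 8.4% → Northern Air
Medium-haul: Northern Air 49/141 = 34.8%, BlueJet 63/239 = 26.4% → Northern Air
Short-haul: Northern Air 150/163 = 92.0%, BlueJet 99/115 = 86.1% → Northern Air
Overall: Northern Air 249/583 = 42.7%, BlueJet 183/604 = 30.3% → Northern Air
Northern Air wins overall and in every route group — no reversal.

No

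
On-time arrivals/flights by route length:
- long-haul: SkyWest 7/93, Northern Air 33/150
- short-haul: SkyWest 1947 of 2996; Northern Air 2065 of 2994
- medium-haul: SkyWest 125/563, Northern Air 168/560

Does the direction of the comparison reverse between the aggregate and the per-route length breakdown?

No

Long-haul: SkyWest 7/93 = 7.5%, Northern Air 33/150 = 22.0% → Northern Air
Short-haul: SkyWest 1947/2996 = 65.0%, Northern Air 2065/2994 = 69.0% → Northern Air
Medium-haul: SkyWest 125/563 = 22.2%, Northern Air 168/560 = 30.0% → Northern Air
Overall: SkyWest 2079/3652 = 56.9%, Northern Air 2266/3704 = 61.2% → Northern Air
Northern Air wins overall and in every route group — no reversal.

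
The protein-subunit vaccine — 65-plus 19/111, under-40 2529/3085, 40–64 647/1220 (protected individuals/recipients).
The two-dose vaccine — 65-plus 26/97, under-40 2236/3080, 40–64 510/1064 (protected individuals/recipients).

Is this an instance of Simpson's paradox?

No

65-plus: the protein-subunit vaccine 19/111 = 17.1%, the two-dose vaccine 26/97 = 26.8% → the two-dose vaccine
Under-40: the protein-subunit vaccine 2529/3085 = 82.0%, the two-dose vaccine 2236/3080 = 72.6% → the protein-subunit vaccine
40–64: the protein-subunit vaccine 647/1220 = 53.0%, the two-dose vaccine 510/1064 = 47.9% → the protein-subunit vaccine
Overall: the protein-subunit vaccine 3195/4416 = 72.4%, the two-dose vaccine 2772/4241 = 65.4% → the protein-subunit vaccine
Neither sweeps: the protein-subunit vaccine wins 2 of 3 groups, the two-dose vaccine wins 1. The protein-subunit vaccine wins overall but not every group — no Simpson reversal.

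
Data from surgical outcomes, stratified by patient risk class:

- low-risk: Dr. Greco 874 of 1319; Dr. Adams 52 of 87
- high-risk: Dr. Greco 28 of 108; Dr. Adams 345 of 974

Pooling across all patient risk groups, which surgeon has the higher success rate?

Low-risk: Dr. Greco 874/1319 = 66.3%, Dr. Adams 52/87 = 59.8% → Dr. Greco
High-risk: Dr. Greco 28/108 = 25.9%, Dr. Adams 345/974 = 35.4% → Dr. Adams
Overall: Dr. Greco 902/1427 = 63.2%, Dr. Adams 397/1061 = 37.4% → Dr. Greco
(Neither sweeps every patient risk group, but Dr. Greco has the higher pooled rate.)

Dr. Greco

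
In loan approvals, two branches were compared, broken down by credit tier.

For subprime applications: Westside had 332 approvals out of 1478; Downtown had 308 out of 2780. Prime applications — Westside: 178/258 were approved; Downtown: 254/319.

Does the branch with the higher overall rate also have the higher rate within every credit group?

No

Subprime: Westside 332/1478 = 22.5%, Downtown 308/2780 = 11.1% → Westside
Prime: Westside 178/258 = 69.0%, Downtown 254/319 = 79.6% → Downtown
Overall: Westside 510/1736 = 29.4%, Downtown 562/3099 = 18.1% → Westside
Neither sweeps: Westside wins 1 of 2 groups, Downtown wins 1. Westside wins overall but not every group — no Simpson reversal.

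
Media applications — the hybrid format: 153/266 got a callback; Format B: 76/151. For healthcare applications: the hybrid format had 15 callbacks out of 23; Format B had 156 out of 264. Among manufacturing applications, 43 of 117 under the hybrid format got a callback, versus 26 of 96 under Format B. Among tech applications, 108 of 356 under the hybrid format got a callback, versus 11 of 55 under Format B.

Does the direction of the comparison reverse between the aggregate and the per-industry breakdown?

Media: the hybrid format 153/266 = 57.5%, Format B 76/151 = 50.3% → the hybrid format
Healthcare: the hybrid format 15/23 = 65.2%, Format B 156/264 = 59.1% → the hybrid format
Manufacturing: the hybrid format 43/117 = 36.8%, Format B 26/96 = 27.1% → the hybrid format
Tech: the hybrid format 108/356 = 30.3%, Format B 11/55 = 20.0% → the hybrid format
Overall: the hybrid format 319/762 = 41.9%, Format B 269/566 = 47.5% → Format B
The hybrid format wins each industry group but Format B wins overall — the comparison reverses. The hybrid format's applications skew toward tech, which has a lower base rate.

Yes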